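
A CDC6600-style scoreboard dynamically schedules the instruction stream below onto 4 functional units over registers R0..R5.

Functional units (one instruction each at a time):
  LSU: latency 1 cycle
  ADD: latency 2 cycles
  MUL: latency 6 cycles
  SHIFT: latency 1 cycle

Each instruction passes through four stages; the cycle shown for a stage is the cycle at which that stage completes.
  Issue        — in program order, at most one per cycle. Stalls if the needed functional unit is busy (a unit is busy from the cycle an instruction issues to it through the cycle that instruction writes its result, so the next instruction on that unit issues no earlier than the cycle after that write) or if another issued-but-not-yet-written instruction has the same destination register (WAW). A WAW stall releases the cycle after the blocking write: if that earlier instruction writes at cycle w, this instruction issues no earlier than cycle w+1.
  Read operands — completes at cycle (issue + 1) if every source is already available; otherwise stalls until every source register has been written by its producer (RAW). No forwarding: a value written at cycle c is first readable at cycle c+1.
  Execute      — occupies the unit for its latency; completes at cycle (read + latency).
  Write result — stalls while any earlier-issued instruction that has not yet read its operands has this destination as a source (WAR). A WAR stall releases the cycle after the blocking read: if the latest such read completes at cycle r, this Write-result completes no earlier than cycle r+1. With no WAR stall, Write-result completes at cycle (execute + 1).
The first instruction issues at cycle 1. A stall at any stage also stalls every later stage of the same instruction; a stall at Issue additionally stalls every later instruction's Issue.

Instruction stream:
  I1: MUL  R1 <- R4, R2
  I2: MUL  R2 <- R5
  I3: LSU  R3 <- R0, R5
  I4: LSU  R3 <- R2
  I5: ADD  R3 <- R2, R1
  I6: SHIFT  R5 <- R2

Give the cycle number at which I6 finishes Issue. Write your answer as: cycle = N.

1) issue 1, read 2, done 8, write 9
2) issue 10, read 11, done 17, write 18  <struct: MUL busy until I1 writes@9>
3) issue 11, read 12, done 13, write 14
4) issue 15, read 19, done 20, write 21  <struct: LSU busy until I3 writes@14 / RAW R2: wait I2 write@18>
5) issue 22, read 23, done 25, write 26  <WAW R3: wait I4 write@21>
6) issue 23, read 24, done 25, write 26

cycle = 23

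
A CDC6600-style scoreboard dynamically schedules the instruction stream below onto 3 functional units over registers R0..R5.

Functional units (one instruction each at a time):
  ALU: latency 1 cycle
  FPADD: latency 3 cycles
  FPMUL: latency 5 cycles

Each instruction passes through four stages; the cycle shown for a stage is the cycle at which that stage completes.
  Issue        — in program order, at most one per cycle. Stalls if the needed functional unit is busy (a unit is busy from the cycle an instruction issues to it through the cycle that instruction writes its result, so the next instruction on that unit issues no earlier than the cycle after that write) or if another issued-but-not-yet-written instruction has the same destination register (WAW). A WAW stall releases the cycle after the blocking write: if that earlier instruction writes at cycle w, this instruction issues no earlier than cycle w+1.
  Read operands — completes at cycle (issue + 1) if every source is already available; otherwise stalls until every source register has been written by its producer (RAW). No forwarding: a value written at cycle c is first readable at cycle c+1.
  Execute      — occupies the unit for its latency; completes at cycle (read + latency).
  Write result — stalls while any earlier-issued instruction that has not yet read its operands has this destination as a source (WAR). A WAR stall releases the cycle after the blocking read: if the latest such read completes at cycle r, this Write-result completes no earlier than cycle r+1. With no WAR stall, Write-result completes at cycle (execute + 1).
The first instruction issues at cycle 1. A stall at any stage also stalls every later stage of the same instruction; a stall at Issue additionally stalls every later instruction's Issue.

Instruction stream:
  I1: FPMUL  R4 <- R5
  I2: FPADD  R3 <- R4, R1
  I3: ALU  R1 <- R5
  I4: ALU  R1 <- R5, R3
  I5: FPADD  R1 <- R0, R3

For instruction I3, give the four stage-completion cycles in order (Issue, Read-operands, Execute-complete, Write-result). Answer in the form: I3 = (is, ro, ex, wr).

I3 = (3, 4, 5, 10)

cycle 1: I1 issues→FPMUL
cycle 2: I1 reads, I2 issues→FPADD
cycle 3: I3 issues→ALU
cycle 4: I3 reads
cycle 5: I3 exec-done
cycle 7: I1 exec-done
cycle 8: I1 writes R4
cycle 9: I2 reads
cycle 10: I3 writes R1
cycle 11: I4 issues→ALU
cycle 12: I2 exec-done
cycle 13: I2 writes R3
cycle 14: I4 reads
cycle 15: I4 exec-done
cycle 16: I4 writes R1
cycle 17: I5 issues→FPADD
cycle 18: I5 reads
cycle 21: I5 exec-done
cycle 22: I5 writes R1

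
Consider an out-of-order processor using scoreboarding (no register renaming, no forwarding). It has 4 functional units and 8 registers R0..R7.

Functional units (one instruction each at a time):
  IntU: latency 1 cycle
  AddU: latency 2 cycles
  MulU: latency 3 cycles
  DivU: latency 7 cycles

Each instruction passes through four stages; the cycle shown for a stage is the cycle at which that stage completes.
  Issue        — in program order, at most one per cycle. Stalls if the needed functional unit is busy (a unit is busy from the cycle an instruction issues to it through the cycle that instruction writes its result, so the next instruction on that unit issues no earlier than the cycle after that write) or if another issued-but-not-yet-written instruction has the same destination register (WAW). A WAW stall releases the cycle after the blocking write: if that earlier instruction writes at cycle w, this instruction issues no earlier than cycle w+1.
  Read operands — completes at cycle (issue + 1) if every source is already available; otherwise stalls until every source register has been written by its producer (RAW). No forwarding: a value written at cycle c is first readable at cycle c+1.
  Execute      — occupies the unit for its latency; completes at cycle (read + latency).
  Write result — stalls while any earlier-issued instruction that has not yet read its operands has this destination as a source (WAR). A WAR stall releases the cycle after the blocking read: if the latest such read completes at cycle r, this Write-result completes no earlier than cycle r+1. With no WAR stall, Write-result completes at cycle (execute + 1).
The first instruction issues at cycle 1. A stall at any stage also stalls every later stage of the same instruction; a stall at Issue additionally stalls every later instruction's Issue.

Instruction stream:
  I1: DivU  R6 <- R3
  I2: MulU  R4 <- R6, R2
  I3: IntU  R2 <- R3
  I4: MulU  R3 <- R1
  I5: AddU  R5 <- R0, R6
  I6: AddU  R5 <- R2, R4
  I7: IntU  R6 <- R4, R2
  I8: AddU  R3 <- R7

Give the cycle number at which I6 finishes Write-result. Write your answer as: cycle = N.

cycle = 26

  I1 | 1 | 2 | 9 | 10
  I2 | 2 | 11 | 14 | 15   RAW R6: wait I1 write@10
  I3 | 3 | 4 | 5 | 12   WAR R2: wait I2 read@11
  I4 | 16 | 17 | 20 | 21   struct: MulU busy until I2 writes@15
  I5 | 17 | 18 | 20 | 21
  I6 | 22 | 23 | 25 | 26   struct: AddU busy until I5 writes@21
  I7 | 23 | 24 | 25 | 26
  I8 | 27 | 28 | 30 | 31   struct: AddU busy until I6 writes@26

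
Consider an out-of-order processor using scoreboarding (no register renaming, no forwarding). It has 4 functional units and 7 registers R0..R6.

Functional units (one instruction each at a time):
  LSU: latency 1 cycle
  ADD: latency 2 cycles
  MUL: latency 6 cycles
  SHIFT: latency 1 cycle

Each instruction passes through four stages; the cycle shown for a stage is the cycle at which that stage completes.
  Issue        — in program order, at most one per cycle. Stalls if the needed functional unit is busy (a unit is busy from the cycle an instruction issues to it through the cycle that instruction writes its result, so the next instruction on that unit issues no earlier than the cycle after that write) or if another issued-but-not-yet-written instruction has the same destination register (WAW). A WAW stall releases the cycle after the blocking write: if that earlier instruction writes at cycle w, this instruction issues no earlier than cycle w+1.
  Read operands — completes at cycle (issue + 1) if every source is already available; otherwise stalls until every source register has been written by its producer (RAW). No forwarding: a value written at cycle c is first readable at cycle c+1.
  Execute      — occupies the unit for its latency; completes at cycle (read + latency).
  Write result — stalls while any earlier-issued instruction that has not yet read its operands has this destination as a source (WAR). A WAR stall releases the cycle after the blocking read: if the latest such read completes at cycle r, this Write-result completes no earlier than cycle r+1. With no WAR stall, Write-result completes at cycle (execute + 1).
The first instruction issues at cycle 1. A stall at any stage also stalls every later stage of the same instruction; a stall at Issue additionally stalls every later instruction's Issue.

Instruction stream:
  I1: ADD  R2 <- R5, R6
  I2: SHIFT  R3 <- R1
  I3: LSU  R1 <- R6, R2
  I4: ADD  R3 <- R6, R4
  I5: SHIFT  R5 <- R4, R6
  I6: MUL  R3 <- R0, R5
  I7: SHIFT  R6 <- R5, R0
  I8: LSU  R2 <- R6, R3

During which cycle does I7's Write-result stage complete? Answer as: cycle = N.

cycle = 15

[1] I1→ADD
[2] I1 RO, I2→SHIFT
[3] I2 RO, I3→LSU
[4] I1 EX, I2 EX
[5] I1 WR R2, I2 WR R3
[6] I3 RO, I4→ADD
[7] I3 EX, I4 RO, I5→SHIFT
[8] I3 WR R1, I5 RO
[9] I4 EX, I5 EX
[10] I4 WR R3, I5 WR R5
[11] I6→MUL
[12] I6 RO, I7→SHIFT
[13] I7 RO, I8→LSU
[14] I7 EX
[15] I7 WR R6
[18] I6 EX
[19] I6 WR R3
[20] I8 RO
[21] I8 EX
[22] I8 WR R2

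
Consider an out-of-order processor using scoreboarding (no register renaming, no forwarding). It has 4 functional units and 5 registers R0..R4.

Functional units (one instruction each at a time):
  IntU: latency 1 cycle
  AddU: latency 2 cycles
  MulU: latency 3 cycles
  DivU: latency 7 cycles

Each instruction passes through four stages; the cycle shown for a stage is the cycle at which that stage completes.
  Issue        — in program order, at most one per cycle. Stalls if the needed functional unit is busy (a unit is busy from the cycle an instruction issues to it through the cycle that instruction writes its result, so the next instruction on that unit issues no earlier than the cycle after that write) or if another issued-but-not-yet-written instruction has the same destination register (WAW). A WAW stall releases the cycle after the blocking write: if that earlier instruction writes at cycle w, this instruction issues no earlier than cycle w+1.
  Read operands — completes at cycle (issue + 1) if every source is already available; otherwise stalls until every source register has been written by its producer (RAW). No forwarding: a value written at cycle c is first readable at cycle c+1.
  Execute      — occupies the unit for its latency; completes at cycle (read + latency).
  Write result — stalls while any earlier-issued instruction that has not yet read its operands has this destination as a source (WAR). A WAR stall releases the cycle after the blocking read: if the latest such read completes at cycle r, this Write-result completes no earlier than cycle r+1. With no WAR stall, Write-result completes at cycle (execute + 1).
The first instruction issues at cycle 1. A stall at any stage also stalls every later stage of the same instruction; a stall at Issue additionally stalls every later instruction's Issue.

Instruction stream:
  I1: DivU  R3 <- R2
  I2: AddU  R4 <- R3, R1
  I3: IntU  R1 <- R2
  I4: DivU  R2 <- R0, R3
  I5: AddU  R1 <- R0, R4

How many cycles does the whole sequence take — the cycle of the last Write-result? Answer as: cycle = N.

cycle = 20

[I1] 1/2/9/10
[I2] 2/11/13/14  (RAW R3: wait I1 write@10)
[I3] 3/4/5/12  (WAR R1: wait I2 read@11)
[I4] 11/12/19/20  (struct: DivU busy until I1 writes@10)
[I5] 15/16/18/19  (struct: AddU busy until I2 writes@14)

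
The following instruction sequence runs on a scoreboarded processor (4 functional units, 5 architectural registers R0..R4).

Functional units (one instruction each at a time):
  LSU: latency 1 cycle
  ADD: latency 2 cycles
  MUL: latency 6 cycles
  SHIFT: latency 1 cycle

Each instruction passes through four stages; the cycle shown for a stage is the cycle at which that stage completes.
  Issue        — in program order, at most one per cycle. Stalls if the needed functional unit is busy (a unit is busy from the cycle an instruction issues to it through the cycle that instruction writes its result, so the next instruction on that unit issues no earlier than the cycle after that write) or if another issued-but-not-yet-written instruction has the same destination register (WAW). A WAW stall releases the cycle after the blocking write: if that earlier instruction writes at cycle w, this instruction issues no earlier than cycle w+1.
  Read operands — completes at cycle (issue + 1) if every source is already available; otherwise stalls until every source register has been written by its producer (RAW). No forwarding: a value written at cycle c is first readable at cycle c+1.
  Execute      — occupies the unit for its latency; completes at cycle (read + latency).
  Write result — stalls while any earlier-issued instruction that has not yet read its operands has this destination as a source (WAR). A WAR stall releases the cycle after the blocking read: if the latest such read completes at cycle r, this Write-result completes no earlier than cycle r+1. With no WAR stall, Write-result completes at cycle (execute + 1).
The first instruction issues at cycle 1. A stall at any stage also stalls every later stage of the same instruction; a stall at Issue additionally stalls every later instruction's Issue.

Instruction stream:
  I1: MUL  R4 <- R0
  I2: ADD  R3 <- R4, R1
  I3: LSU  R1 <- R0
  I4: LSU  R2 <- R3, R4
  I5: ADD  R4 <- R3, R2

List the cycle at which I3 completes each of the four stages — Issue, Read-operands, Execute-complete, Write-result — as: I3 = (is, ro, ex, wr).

cycle 1: I1 issues→MUL
cycle 2: I1 reads | I2 issues→ADD
cycle 3: I3 issues→LSU
cycle 4: I3 reads
cycle 5: I3 exec-done
cycle 8: I1 exec-done
cycle 9: I1 writes R4
cycle 10: I2 reads
cycle 11: I3 writes R1
cycle 12: I2 exec-done | I4 issues→LSU
cycle 13: I2 writes R3
cycle 14: I4 reads | I5 issues→ADD
cycle 15: I4 exec-done
cycle 16: I4 writes R2
cycle 17: I5 reads
cycle 19: I5 exec-done
cycle 20: I5 writes R4

I3 = (3, 4, 5, 11)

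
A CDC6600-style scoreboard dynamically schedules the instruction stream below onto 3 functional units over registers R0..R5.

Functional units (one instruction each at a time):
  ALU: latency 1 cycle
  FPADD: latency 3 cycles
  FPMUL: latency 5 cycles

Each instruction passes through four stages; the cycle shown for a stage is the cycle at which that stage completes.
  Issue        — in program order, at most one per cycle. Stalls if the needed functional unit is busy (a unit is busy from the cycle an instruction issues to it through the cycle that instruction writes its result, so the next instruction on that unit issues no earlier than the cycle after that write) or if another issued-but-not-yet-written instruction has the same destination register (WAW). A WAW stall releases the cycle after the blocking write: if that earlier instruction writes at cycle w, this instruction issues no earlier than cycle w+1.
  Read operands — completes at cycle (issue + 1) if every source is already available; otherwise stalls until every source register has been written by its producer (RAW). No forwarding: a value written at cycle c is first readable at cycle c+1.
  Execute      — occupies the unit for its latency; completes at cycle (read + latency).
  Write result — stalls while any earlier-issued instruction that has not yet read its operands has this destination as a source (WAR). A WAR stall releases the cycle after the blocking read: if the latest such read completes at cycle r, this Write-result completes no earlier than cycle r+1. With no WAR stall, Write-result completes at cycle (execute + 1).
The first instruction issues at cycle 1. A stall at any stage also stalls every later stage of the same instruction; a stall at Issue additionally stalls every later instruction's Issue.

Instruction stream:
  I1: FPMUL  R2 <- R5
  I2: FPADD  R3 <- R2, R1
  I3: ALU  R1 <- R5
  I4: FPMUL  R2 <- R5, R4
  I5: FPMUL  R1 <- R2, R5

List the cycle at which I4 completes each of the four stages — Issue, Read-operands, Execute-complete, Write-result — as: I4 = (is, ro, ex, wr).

c1: issue I1 (FPMUL)
c2: I1 read-ops | issue I2 (FPADD)
c3: issue I3 (ALU)
c4: I3 read-ops
c5: I3 finished on ALU
c7: I1 finished on FPMUL
c8: I1→R2
c9: I2 read-ops | issue I4 (FPMUL)
c10: I3→R1 | I4 read-ops
c12: I2 finished on FPADD
c13: I2→R3
c15: I4 finished on FPMUL
c16: I4→R2
c17: issue I5 (FPMUL)
c18: I5 read-ops
c23: I5 finished on FPMUL
c24: I5→R1

I4 = (9, 10, 15, 16)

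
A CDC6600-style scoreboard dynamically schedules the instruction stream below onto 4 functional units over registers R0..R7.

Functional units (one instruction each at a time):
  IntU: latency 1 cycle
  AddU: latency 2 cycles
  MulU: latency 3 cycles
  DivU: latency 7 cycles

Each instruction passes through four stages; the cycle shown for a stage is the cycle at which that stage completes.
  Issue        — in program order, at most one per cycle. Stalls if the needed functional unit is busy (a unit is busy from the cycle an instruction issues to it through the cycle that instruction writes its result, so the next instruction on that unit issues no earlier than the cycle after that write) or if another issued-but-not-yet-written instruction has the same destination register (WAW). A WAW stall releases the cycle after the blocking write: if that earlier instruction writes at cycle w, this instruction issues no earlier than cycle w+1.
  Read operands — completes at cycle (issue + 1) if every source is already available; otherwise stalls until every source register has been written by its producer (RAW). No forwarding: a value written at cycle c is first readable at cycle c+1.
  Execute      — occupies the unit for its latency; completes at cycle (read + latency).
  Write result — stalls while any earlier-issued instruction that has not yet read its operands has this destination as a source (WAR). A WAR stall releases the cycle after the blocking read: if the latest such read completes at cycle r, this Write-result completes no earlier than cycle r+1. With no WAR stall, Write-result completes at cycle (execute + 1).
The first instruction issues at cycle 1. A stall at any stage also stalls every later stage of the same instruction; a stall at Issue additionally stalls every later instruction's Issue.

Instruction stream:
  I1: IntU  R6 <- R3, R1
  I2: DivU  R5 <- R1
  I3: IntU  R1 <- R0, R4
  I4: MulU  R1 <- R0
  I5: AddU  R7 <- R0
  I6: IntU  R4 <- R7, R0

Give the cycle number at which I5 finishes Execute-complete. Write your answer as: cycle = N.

cycle 1: issue I1 (IntU)
cycle 2: I1 read-ops; issue I2 (DivU)
cycle 3: I1 finished on IntU; I2 read-ops
cycle 4: I1→R6
cycle 5: issue I3 (IntU)
cycle 6: I3 read-ops
cycle 7: I3 finished on IntU
cycle 8: I3→R1
cycle 9: issue I4 (MulU)
cycle 10: I2 finished on DivU; I4 read-ops; issue I5 (AddU)
cycle 11: I2→R5; I5 read-ops; issue I6 (IntU)
cycle 13: I4 finished on MulU; I5 finished on AddU
cycle 14: I4→R1; I5→R7
cycle 15: I6 read-ops
cycle 16: I6 finished on IntU
cycle 17: I6→R4

cycle = 13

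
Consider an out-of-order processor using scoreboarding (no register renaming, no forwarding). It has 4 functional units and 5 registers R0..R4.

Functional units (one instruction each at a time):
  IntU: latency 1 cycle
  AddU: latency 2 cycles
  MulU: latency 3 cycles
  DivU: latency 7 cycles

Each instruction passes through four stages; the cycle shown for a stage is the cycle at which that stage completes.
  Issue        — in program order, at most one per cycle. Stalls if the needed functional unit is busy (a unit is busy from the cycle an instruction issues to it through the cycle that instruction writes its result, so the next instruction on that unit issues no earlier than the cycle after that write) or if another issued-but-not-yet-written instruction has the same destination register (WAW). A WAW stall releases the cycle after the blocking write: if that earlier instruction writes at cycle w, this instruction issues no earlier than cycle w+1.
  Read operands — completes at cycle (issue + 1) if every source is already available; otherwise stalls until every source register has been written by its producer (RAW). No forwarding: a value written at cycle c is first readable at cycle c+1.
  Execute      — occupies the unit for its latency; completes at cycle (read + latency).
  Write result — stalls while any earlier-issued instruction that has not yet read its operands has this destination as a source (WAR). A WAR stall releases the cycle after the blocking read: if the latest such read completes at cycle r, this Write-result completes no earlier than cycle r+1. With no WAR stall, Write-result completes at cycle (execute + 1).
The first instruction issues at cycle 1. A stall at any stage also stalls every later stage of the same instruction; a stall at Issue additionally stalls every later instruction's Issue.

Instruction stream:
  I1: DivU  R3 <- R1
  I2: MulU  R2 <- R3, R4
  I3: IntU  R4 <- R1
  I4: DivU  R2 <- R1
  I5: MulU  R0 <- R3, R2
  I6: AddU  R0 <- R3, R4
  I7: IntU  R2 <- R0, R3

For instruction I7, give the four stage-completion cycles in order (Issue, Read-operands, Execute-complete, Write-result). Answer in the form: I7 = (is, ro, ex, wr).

I7 = (32, 36, 37, 38)

c1: issue I1 (DivU)
c2: I1 read-ops; issue I2 (MulU)
c3: issue I3 (IntU)
c4: I3 read-ops
c5: I3 finished on IntU
c9: I1 finished on DivU
c10: I1→R3
c11: I2 read-ops
c12: I3→R4
c14: I2 finished on MulU
c15: I2→R2
c16: issue I4 (DivU)
c17: I4 read-ops; issue I5 (MulU)
c24: I4 finished on DivU
c25: I4→R2
c26: I5 read-ops
c29: I5 finished on MulU
c30: I5→R0
c31: issue I6 (AddU)
c32: I6 read-ops; issue I7 (IntU)
c34: I6 finished on AddU
c35: I6→R0
c36: I7 read-ops
c37: I7 finished on IntU
c38: I7→R2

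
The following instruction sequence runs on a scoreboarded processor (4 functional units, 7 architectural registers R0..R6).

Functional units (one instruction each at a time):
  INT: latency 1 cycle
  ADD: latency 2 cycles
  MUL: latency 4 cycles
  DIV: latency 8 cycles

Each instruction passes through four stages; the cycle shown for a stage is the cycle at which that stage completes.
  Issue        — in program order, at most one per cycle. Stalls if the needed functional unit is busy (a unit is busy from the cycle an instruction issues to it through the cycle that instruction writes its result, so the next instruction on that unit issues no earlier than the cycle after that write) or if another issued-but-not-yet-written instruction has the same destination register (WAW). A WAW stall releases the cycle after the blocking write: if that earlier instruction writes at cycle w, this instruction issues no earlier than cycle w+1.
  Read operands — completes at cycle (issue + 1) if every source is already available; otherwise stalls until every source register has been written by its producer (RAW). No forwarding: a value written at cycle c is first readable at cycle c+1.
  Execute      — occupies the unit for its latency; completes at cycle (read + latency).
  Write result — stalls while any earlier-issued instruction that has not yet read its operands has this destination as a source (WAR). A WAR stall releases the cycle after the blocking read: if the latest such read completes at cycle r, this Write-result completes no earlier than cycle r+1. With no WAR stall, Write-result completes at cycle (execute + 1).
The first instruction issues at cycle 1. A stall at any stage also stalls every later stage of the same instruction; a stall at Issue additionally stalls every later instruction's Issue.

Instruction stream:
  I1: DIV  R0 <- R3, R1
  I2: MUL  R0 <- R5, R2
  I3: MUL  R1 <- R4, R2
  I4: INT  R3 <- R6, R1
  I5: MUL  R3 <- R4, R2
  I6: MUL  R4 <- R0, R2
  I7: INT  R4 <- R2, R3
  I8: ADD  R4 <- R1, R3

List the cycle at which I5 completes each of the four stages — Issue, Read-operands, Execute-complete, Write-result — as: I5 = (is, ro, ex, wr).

I5 = (29, 30, 34, 35)

cycle 1: I1 issues→DIV
cycle 2: I1 reads
cycle 10: I1 exec-done
cycle 11: I1 writes R0
cycle 12: I2 issues→MUL
cycle 13: I2 reads
cycle 17: I2 exec-done
cycle 18: I2 writes R0
cycle 19: I3 issues→MUL
cycle 20: I3 reads · I4 issues→INT
cycle 24: I3 exec-done
cycle 25: I3 writes R1
cycle 26: I4 reads
cycle 27: I4 exec-done
cycle 28: I4 writes R3
cycle 29: I5 issues→MUL
cycle 30: I5 reads
cycle 34: I5 exec-done
cycle 35: I5 writes R3
cycle 36: I6 issues→MUL
cycle 37: I6 reads
cycle 41: I6 exec-done
cycle 42: I6 writes R4
cycle 43: I7 issues→INT
cycle 44: I7 reads
cycle 45: I7 exec-done
cycle 46: I7 writes R4
cycle 47: I8 issues→ADD
cycle 48: I8 reads
cycle 50: I8 exec-done
cycle 51: I8 writes R4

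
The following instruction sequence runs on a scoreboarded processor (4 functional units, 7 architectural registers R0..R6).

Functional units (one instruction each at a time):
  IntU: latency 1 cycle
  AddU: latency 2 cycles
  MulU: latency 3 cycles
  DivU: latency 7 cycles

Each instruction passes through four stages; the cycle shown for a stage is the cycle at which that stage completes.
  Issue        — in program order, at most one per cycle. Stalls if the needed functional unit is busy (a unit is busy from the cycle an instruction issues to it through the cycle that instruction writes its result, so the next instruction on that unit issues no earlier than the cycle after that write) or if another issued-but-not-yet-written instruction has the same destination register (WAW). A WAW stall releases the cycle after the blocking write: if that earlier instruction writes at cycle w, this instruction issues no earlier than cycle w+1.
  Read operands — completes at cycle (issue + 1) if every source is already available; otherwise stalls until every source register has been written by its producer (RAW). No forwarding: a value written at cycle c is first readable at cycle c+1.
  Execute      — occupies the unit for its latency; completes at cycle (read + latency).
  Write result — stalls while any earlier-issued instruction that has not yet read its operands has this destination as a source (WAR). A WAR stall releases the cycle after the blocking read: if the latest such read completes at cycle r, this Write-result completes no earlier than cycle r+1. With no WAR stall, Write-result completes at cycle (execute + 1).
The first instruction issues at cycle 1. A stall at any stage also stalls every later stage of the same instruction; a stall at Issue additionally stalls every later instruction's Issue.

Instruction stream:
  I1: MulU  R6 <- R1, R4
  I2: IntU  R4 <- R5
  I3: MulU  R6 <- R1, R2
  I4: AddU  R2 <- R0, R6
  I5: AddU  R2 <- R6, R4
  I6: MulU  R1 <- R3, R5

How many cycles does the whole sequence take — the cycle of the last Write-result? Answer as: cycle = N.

cycle = 23

cycle 1: I1 issues→MulU
cycle 2: I1 reads | I2 issues→IntU
cycle 3: I2 reads
cycle 4: I2 exec-done
cycle 5: I1 exec-done | I2 writes R4
cycle 6: I1 writes R6
cycle 7: I3 issues→MulU
cycle 8: I3 reads | I4 issues→AddU
cycle 11: I3 exec-done
cycle 12: I3 writes R6
cycle 13: I4 reads
cycle 15: I4 exec-done
cycle 16: I4 writes R2
cycle 17: I5 issues→AddU
cycle 18: I5 reads | I6 issues→MulU
cycle 19: I6 reads
cycle 20: I5 exec-done
cycle 21: I5 writes R2
cycle 22: I6 exec-done
cycle 23: I6 writes R1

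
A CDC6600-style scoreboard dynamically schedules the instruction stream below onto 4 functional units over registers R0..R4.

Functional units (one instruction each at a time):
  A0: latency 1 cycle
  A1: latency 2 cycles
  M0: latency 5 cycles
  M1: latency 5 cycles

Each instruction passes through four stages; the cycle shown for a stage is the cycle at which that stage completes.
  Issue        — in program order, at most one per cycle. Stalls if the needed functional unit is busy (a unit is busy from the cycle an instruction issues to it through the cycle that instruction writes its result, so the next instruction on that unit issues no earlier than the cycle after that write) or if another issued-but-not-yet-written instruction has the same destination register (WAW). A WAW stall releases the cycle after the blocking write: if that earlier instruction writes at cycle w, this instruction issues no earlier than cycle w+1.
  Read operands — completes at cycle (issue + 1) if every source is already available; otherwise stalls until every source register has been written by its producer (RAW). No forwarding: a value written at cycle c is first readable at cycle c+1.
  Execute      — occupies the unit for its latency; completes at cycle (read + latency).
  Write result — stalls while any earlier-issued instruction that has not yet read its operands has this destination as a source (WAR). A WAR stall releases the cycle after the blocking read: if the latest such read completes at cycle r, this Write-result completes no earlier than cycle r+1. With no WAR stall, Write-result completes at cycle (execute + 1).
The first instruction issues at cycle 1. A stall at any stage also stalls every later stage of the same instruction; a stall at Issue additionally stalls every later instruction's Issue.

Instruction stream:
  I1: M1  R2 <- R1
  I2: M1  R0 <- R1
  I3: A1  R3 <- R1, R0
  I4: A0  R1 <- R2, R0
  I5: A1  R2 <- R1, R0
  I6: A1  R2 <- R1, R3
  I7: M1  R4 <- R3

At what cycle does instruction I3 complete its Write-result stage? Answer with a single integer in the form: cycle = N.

cycle 1: issue I1 (M1)
cycle 2: I1 read-ops
cycle 7: I1 finished on M1
cycle 8: I1→R2
cycle 9: issue I2 (M1)
cycle 10: I2 read-ops, issue I3 (A1)
cycle 11: issue I4 (A0)
cycle 15: I2 finished on M1
cycle 16: I2→R0
cycle 17: I3 read-ops, I4 read-ops
cycle 18: I4 finished on A0
cycle 19: I3 finished on A1, I4→R1
cycle 20: I3→R3
cycle 21: issue I5 (A1)
cycle 22: I5 read-ops
cycle 24: I5 finished on A1
cycle 25: I5→R2
cycle 26: issue I6 (A1)
cycle 27: I6 read-ops, issue I7 (M1)
cycle 28: I7 read-ops
cycle 29: I6 finished on A1
cycle 30: I6→R2
cycle 33: I7 finished on M1
cycle 34: I7→R4

cycle = 20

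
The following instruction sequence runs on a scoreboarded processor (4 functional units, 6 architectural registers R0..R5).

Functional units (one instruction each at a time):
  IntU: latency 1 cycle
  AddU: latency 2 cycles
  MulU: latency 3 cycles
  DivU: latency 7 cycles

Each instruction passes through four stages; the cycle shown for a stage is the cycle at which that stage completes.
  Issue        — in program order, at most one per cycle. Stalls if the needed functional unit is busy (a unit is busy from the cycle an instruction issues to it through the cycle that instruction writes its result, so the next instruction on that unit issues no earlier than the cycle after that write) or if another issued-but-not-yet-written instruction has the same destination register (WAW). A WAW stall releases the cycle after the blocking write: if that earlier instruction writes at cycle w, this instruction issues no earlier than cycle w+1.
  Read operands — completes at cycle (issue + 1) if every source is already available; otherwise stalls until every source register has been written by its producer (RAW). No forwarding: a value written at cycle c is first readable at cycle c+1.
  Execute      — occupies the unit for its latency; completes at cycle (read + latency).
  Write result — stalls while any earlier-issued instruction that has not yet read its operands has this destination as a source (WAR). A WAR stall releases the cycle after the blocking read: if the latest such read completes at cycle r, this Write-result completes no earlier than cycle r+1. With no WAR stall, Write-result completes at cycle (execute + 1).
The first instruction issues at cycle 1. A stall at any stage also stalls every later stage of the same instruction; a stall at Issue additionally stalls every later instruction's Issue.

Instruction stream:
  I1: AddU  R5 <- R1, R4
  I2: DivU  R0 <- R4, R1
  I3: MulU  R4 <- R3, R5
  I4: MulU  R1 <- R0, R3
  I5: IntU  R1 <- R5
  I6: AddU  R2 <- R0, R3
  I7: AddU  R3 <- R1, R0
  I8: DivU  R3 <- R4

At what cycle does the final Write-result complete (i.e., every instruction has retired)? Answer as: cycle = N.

cycle 1: issue I1 (AddU)
cycle 2: I1 read-ops; issue I2 (DivU)
cycle 3: I2 read-ops; issue I3 (MulU)
cycle 4: I1 finished on AddU
cycle 5: I1→R5
cycle 6: I3 read-ops
cycle 9: I3 finished on MulU
cycle 10: I2 finished on DivU; I3→R4
cycle 11: I2→R0; issue I4 (MulU)
cycle 12: I4 read-ops
cycle 15: I4 finished on MulU
cycle 16: I4→R1
cycle 17: issue I5 (IntU)
cycle 18: I5 read-ops; issue I6 (AddU)
cycle 19: I5 finished on IntU; I6 read-ops
cycle 20: I5→R1
cycle 21: I6 finished on AddU
cycle 22: I6→R2
cycle 23: issue I7 (AddU)
cycle 24: I7 read-ops
cycle 26: I7 finished on AddU
cycle 27: I7→R3
cycle 28: issue I8 (DivU)
cycle 29: I8 read-ops
cycle 36: I8 finished on DivU
cycle 37: I8→R3

cycle = 37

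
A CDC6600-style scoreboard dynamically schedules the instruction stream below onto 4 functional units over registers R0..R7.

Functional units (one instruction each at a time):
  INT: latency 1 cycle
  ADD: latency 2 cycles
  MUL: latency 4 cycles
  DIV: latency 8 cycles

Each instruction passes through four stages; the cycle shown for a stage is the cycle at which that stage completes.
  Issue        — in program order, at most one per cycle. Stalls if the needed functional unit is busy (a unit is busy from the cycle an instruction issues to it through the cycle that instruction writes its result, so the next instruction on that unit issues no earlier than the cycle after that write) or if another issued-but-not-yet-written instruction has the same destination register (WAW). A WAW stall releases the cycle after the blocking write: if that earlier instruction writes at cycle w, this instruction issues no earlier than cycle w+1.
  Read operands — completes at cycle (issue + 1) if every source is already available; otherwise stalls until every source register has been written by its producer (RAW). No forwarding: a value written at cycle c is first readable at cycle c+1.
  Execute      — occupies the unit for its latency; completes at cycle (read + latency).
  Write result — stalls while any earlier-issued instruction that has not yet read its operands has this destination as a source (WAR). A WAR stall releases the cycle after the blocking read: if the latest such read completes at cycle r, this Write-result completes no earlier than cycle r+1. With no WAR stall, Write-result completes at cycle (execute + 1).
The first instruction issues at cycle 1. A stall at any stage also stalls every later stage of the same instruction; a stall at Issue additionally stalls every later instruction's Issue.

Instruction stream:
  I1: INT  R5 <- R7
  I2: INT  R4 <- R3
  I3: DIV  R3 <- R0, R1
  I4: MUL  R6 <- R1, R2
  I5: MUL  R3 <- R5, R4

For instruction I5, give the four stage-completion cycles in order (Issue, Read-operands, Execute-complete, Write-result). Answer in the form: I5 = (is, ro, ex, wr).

[1] I1→INT
[2] I1 RO
[3] I1 EX
[4] I1 WR R5
[5] I2→INT
[6] I2 RO, I3→DIV
[7] I2 EX, I3 RO, I4→MUL
[8] I2 WR R4, I4 RO
[12] I4 EX
[13] I4 WR R6
[15] I3 EX
[16] I3 WR R3
[17] I5→MUL
[18] I5 RO
[22] I5 EX
[23] I5 WR R3

I5 = (17, 18, 22, 23)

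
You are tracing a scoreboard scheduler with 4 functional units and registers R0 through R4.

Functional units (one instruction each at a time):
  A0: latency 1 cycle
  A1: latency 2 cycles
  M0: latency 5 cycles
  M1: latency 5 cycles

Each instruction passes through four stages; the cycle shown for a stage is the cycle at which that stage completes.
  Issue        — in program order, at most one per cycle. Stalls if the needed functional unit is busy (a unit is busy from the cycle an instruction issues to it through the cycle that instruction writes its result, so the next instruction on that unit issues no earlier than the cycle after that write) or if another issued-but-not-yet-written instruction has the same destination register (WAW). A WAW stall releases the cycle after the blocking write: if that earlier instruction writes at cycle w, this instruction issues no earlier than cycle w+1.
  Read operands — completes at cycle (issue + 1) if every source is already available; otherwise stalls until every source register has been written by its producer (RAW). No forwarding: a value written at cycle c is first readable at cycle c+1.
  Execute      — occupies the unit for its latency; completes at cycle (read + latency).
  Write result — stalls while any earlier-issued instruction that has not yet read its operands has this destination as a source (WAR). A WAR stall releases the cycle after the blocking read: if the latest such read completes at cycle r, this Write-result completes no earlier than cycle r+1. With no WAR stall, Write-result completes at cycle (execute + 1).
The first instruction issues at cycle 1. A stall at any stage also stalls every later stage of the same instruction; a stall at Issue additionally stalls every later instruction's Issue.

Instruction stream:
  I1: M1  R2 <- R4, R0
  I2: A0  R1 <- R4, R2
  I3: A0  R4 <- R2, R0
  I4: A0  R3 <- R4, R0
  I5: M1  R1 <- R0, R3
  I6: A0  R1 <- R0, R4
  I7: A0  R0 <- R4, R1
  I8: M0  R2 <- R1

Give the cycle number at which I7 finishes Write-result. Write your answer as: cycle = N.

cycle 1: I1→M1
cycle 2: I1 RO, I2→A0
cycle 7: I1 EX
cycle 8: I1 WR R2
cycle 9: I2 RO
cycle 10: I2 EX
cycle 11: I2 WR R1
cycle 12: I3→A0
cycle 13: I3 RO
cycle 14: I3 EX
cycle 15: I3 WR R4
cycle 16: I4→A0
cycle 17: I4 RO, I5→M1
cycle 18: I4 EX
cycle 19: I4 WR R3
cycle 20: I5 RO
cycle 25: I5 EX
cycle 26: I5 WR R1
cycle 27: I6→A0
cycle 28: I6 RO
cycle 29: I6 EX
cycle 30: I6 WR R1
cycle 31: I7→A0
cycle 32: I7 RO, I8→M0
cycle 33: I7 EX, I8 RO
cycle 34: I7 WR R0
cycle 38: I8 EX
cycle 39: I8 WR R2

cycle = 34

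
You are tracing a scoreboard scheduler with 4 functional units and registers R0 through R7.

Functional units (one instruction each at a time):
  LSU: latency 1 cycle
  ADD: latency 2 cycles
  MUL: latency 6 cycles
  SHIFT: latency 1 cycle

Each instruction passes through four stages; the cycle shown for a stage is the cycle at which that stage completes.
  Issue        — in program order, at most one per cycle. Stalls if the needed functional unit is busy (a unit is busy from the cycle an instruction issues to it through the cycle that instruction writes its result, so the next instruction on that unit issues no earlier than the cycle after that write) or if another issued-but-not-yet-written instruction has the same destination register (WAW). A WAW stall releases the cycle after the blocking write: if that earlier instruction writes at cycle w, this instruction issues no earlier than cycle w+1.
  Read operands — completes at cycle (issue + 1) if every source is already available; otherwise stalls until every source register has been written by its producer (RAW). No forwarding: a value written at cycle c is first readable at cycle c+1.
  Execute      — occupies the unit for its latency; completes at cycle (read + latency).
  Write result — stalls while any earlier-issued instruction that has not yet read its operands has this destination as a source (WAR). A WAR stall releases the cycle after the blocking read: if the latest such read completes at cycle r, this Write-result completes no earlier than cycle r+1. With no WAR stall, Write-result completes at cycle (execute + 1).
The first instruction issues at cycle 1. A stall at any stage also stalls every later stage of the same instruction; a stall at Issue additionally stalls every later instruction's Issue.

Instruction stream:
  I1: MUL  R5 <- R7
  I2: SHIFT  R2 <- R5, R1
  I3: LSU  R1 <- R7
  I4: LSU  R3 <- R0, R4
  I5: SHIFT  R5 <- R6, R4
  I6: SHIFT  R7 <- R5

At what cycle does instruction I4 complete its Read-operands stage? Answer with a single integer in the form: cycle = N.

t=1  issue I1 (MUL)
t=2  I1 read-ops; issue I2 (SHIFT)
t=3  issue I3 (LSU)
t=4  I3 read-ops
t=5  I3 finished on LSU
t=8  I1 finished on MUL
t=9  I1→R5
t=10  I2 read-ops
t=11  I2 finished on SHIFT; I3→R1
t=12  I2→R2; issue I4 (LSU)
t=13  I4 read-ops; issue I5 (SHIFT)
t=14  I4 finished on LSU; I5 read-ops
t=15  I4→R3; I5 finished on SHIFT
t=16  I5→R5
t=17  issue I6 (SHIFT)
t=18  I6 read-ops
t=19  I6 finished on SHIFT
t=20  I6→R7

cycle = 13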